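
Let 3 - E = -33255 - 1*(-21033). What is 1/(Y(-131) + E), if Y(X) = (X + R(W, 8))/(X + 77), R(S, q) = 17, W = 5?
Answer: 9/110044 ≈ 8.1785e-5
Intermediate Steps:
E = 12225 (E = 3 - (-33255 - 1*(-21033)) = 3 - (-33255 + 21033) = 3 - 1*(-12222) = 3 + 12222 = 12225)
Y(X) = (17 + X)/(77 + X) (Y(X) = (X + 17)/(X + 77) = (17 + X)/(77 + X))
1/(Y(-131) + E) = 1/((17 - 131)/(77 - 131) + 12225) = 1/(-114/(-54) + 12225) = 1/(-1/54*(-114) + 12225) = 1/(19/9 + 12225) = 1/(110044/9) = 9/110044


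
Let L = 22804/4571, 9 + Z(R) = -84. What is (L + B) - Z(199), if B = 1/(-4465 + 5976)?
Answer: 676792048/6906781 ≈ 97.990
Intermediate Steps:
Z(R) = -93 (Z(R) = -9 - 84 = -93)
L = 22804/4571 (L = 22804*(1/4571) = 22804/4571 ≈ 4.9888)
B = 1/1511 ≈ 0.00066181
(L + B) - Z(199) = (22804/4571 + 1/1511) - 1*(-93) = 34461415/6906781 + 93 = 676792048/6906781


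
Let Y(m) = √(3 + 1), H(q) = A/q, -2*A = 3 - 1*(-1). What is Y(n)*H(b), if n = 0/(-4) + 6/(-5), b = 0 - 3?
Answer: 4/3 ≈ 1.3333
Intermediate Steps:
b = -3
A = -2 (A = -(3 - 1*(-1))/2 = -(3 + 1)/2 = -½*4 = -2)
H(q) = -2/q
n = -6/5 (n = 0*(-¼) + 6*(-⅕) = 0 - 6/5 = -6/5 ≈ -1.2000)
Y(m) = 2 (Y(m) = √4 = 2)
Y(n)*H(b) = 2*(-2/(-3)) = 2*(-2*(-⅓)) = 2*(⅔) = 4/3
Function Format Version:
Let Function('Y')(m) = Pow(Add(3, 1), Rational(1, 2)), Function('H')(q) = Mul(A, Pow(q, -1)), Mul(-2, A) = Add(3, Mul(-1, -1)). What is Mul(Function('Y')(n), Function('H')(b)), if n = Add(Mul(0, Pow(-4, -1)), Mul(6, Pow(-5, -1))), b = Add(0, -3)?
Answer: Rational(4, 3) ≈ 1.3333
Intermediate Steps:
b = -3
A = -2 (A = Mul(Rational(-1, 2), Add(3, Mul(-1, -1))) = Mul(Rational(-1, 2), Add(3, 1)) = Mul(Rational(-1, 2), 4) = -2)
Function('H')(q) = Mul(-2, Pow(q, -1))
n = Rational(-6, 5) (n = Add(Mul(0, Rational(-1, 4)), Mul(6, Rational(-1, 5))) = Add(0, Rational(-6, 5)) = Rational(-6, 5) ≈ -1.2000)
Function('Y')(m) = 2 (Function('Y')(m) = Pow(4, Rational(1, 2)) = 2)
Mul(Function('Y')(n), Function('H')(b)) = Mul(2, Mul(-2, Pow(-3, -1))) = Mul(2, Mul(-2, Rational(-1, 3))) = Mul(2, Rational(2, 3)) = Rational(4, 3)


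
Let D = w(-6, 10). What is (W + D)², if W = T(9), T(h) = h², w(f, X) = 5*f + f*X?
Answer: 81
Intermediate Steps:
w(f, X) = 5*f + X*f
W = 81 (W = 9² = 81)
D = -90 (D = -6*(5 + 10) = -6*15 = -90)
(W + D)² = (81 - 90)² = (-9)² = 81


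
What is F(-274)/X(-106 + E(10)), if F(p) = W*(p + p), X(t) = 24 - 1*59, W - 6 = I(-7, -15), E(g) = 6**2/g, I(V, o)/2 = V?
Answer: -4384/35 ≈ -125.26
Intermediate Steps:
I(V, o) = 2*V
E(g) = 36/g
W = -8 (W = 6 + 2*(-7) = 6 - 14 = -8)
X(t) = -35 (X(t) = 24 - 59 = -35)
F(p) = -16*p (F(p) = -8*(p + p) = -16*p)
F(-274)/X(-106 + E(10)) = -16*(-274)/(-35) = 4384*(-1/35) = -4384/35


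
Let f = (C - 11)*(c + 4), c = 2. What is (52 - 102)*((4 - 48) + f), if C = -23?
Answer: 12400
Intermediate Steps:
f = -204 (f = (-23 - 11)*(2 + 4) = -34*6 = -204)
(52 - 102)*((4 - 48) + f) = (52 - 102)*((4 - 48) - 204) = -50*(-44 - 204) = -50*(-248) = 12400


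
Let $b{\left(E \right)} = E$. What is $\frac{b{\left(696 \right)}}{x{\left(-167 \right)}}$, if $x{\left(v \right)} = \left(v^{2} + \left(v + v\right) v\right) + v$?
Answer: $\frac{174}{20875} \approx 0.0083353$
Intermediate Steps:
$x{\left(v \right)} = v + 3 v^{2}$ ($x{\left(v \right)} = \left(v^{2} + 2 v v\right) + v = \left(v^{2} + 2 v^{2}\right) + v = 3 v^{2} + v = v + 3 v^{2}$)
$\frac{b{\left(696 \right)}}{x{\left(-167 \right)}} = \frac{696}{\left(-167\right) \left(1 + 3 \left(-167\right)\right)} = \frac{696}{\left(-167\right) \left(1 - 501\right)} = \frac{696}{\left(-167\right) \left(-500\right)} = \frac{696}{83500} = 696 \cdot \frac{1}{83500} = \frac{174}{20875}$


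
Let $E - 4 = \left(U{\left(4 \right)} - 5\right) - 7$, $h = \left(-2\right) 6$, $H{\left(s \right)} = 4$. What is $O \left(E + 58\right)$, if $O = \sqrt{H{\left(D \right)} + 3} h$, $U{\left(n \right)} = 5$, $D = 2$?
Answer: $- 660 \sqrt{7} \approx -1746.2$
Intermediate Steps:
$h = -12$
$E = -3$ ($E = 4 + \left(\left(5 - 5\right) - 7\right) = 4 + \left(0 - 7\right) = 4 - 7 = -3$)
$O = - 12 \sqrt{7}$ ($O = \sqrt{4 + 3} \left(-12\right) = \sqrt{7} \left(-12\right) = - 12 \sqrt{7} \approx -31.749$)
$O \left(E + 58\right) = - 12 \sqrt{7} \left(-3 + 58\right) = - 12 \sqrt{7} \cdot 55 = - 660 \sqrt{7}$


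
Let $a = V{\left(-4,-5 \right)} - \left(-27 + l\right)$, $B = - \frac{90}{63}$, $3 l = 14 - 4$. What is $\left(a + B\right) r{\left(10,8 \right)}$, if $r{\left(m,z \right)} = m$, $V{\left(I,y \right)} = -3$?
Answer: $\frac{4040}{21} \approx 192.38$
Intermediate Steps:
$l = \frac{10}{3}$ ($l = \frac{14 - 4}{3} = \frac{1}{3} \cdot 10 = \frac{10}{3} \approx 3.3333$)
$B = - \frac{10}{7}$ ($B = \left(-90\right) \frac{1}{63} = - \frac{10}{7} \approx -1.4286$)
$a = \frac{62}{3}$ ($a = -3 - \left(-27 + \frac{10}{3}\right) = -3 - - \frac{71}{3} = -3 + \frac{71}{3} = \frac{62}{3} \approx 20.667$)
$\left(a + B\right) r{\left(10,8 \right)} = \left(\frac{62}{3} - \frac{10}{7}\right) 10 = \frac{404}{21} \cdot 10 = \frac{4040}{21}$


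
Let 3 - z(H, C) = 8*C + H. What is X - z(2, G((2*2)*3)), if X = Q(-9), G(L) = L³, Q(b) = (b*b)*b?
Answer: 13094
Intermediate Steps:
Q(b) = b³ (Q(b) = b²*b = b³)
z(H, C) = 3 - H - 8*C (z(H, C) = 3 - (8*C + H) = 3 - (H + 8*C) = 3 + (-H - 8*C) = 3 - H - 8*C)
X = -729 (X = (-9)³ = -729)
X - z(2, G((2*2)*3)) = -729 - (3 - 1*2 - 8*((2*2)*3)³) = -729 - (3 - 2 - 8*(4*3)³) = -729 - (3 - 2 - 8*12³) = -729 - (3 - 2 - 8*1728) = -729 - (3 - 2 - 13824) = -729 - 1*(-13823) = -729 + 13823 = 13094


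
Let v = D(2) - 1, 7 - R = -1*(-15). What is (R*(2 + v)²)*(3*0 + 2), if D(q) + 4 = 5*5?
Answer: -7744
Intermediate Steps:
R = -8 (R = 7 - (-1)*(-15) = 7 - 1*15 = 7 - 15 = -8)
D(q) = 21 (D(q) = -4 + 5*5 = -4 + 25 = 21)
v = 20 (v = 21 - 1 = 20)
(R*(2 + v)²)*(3*0 + 2) = (-8*(2 + 20)²)*(3*0 + 2) = (-8*22²)*(0 + 2) = -8*484*2 = -3872*2 = -7744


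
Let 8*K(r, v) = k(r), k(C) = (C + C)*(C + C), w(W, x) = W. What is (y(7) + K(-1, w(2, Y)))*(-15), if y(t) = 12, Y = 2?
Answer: -375/2 ≈ -187.50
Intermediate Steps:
k(C) = 4*C**2 (k(C) = (2*C)*(2*C) = 4*C**2)
K(r, v) = r**2/2 (K(r, v) = (4*r**2)/8 = r**2/2)
(y(7) + K(-1, w(2, Y)))*(-15) = (12 + (1/2)*(-1)**2)*(-15) = (12 + (1/2)*1)*(-15) = (12 + 1/2)*(-15) = (25/2)*(-15) = -375/2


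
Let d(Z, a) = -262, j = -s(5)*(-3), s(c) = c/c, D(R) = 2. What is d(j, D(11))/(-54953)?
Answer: 262/54953 ≈ 0.0047677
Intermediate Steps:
s(c) = 1
j = 3 (j = -1*1*(-3) = -1*(-3) = 3)
d(j, D(11))/(-54953) = -262/(-54953) = -262*(-1/54953) = 262/54953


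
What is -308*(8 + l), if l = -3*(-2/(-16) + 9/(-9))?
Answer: -6545/2 ≈ -3272.5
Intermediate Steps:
l = 21/8 (l = -3*(-2*(-1/16) + 9*(-⅑)) = -3*(⅛ - 1) = -3*(-7/8) = 21/8 ≈ 2.6250)
-308*(8 + l) = -308*(8 + 21/8) = -308*85/8 = -6545/2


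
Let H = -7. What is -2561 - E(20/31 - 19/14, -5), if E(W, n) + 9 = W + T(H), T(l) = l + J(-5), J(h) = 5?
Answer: -1106391/434 ≈ -2549.3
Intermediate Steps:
T(l) = 5 + l (T(l) = l + 5 = 5 + l)
E(W, n) = -11 + W (E(W, n) = -9 + (W + (5 - 7)) = -9 + (W - 2) = -9 + (-2 + W) = -11 + W)
-2561 - E(20/31 - 19/14, -5) = -2561 - (-11 + (20/31 - 19/14)) = -2561 - (-11 - 309/434) = -2561 - 1*(-5083/434) = -2561 + 5083/434 = -1106391/434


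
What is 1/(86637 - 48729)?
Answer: 1/37908 ≈ 2.6380e-5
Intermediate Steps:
1/(86637 - 48729) = 1/37908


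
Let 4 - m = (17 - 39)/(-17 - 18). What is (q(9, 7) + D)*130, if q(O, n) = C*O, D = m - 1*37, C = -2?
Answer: -46982/7 ≈ -6711.7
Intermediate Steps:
m = 118/35 (m = 4 - (17 - 39)/(-17 - 18) = 4 - (-22)/(-35) = 4 - (-22)*(-1)/35 = 4 - 1*22/35 = 4 - 22/35 = 118/35 ≈ 3.3714)
D = -1177/35 (D = 118/35 - 1*37 = 118/35 - 37 = -1177/35 ≈ -33.629)
q(O, n) = -2*O
(q(9, 7) + D)*130 = (-2*9 - 1177/35)*130 = (-18 - 1177/35)*130 = -1807/35*130 = -46982/7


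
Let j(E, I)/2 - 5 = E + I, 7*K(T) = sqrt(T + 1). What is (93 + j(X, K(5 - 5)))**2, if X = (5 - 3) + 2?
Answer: 606841/49 ≈ 12385.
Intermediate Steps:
X = 4 (X = 2 + 2 = 4)
K(T) = sqrt(1 + T)/7 (K(T) = sqrt(T + 1)/7 = sqrt(1 + T)/7)
j(E, I) = 10 + 2*E + 2*I (j(E, I) = 10 + 2*(E + I) = 10 + (2*E + 2*I) = 10 + 2*E + 2*I)
(93 + j(X, K(5 - 5)))**2 = (93 + (10 + 2*4 + 2*(sqrt(1 + (5 - 5))/7)))**2 = (93 + (10 + 8 + 2*(sqrt(1 + 0)/7)))**2 = (93 + (10 + 8 + 2*(sqrt(1)/7)))**2 = (93 + (10 + 8 + 2*((1/7)*1)))**2 = (93 + (10 + 8 + 2*(1/7)))**2 = (93 + (10 + 8 + 2/7))**2 = (93 + 128/7)**2 = (779/7)**2 = 606841/49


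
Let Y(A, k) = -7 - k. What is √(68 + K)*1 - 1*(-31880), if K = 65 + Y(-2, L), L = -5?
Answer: 31880 + √131 ≈ 31891.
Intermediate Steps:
K = 63 (K = 65 + (-7 - 1*(-5)) = 65 + (-7 + 5) = 65 - 2 = 63)
√(68 + K)*1 - 1*(-31880) = √(68 + 63)*1 - 1*(-31880) = √131*1 + 31880 = √131 + 31880 = 31880 + √131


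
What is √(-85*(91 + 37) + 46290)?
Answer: √35410 ≈ 188.18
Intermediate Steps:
√(-85*(91 + 37) + 46290) = √(-85*128 + 46290) = √(-10880 + 46290) = √35410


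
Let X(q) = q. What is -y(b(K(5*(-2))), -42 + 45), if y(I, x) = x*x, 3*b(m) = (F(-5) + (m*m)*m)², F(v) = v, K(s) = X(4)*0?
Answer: -9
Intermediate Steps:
K(s) = 0 (K(s) = 4*0 = 0)
b(m) = (-5 + m³)²/3 (b(m) = (-5 + (m*m)*m)²/3 = (-5 + m²*m)²/3 = (-5 + m³)²/3)
y(I, x) = x²
-y(b(K(5*(-2))), -42 + 45) = -(-42 + 45)² = -1*3² = -1*9 = -9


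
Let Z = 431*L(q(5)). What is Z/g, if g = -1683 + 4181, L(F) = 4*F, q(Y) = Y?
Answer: 4310/1249 ≈ 3.4508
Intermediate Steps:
g = 2498
Z = 8620 (Z = 431*(4*5) = 431*20 = 8620)
Z/g = 8620/2498 = 8620*(1/2498) = 4310/1249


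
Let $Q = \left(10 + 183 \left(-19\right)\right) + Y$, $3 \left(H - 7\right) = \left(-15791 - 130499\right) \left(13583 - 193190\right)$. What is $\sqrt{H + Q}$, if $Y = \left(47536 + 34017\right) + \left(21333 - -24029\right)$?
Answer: $\sqrt{8758359465} \approx 93586.0$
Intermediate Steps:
$Y = 126915$ ($Y = 81553 + \left(21333 + 24029\right) = 81553 + 45362 = 126915$)
$H = 8758236017$ ($H = 7 + \frac{\left(-15791 - 130499\right) \left(13583 - 193190\right)}{3} = 7 + \frac{\left(-146290\right) \left(-179607\right)}{3} = 7 + \frac{1}{3} \cdot 26274708030 = 7 + 8758236010 = 8758236017$)
$Q = 123448$ ($Q = \left(10 + 183 \left(-19\right)\right) + 126915 = \left(10 - 3477\right) + 126915 = -3467 + 126915 = 123448$)
$\sqrt{H + Q} = \sqrt{8758236017 + 123448} = \sqrt{8758359465}$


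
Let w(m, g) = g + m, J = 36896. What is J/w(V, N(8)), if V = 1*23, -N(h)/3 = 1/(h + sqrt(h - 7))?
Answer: 27672/17 ≈ 1627.8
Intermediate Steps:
N(h) = -3/(h + sqrt(-7 + h)) (N(h) = -3/(h + sqrt(h - 7)) = -3/(h + sqrt(-7 + h)))
V = 23
J/w(V, N(8)) = 36896/(-3/(8 + sqrt(-7 + 8)) + 23) = 36896/(-3/(8 + sqrt(1)) + 23) = 36896/(-3/(8 + 1) + 23) = 36896/(-3/9 + 23) = 36896/(-3*1/9 + 23) = 36896/(-1/3 + 23) = 36896/(68/3) = 36896*(3/68) = 27672/17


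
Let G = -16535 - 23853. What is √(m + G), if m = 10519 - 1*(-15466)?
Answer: I*√14403 ≈ 120.01*I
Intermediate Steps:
G = -40388
m = 25985 (m = 10519 + 15466 = 25985)
√(m + G) = √(25985 - 40388) = √(-14403) = I*√14403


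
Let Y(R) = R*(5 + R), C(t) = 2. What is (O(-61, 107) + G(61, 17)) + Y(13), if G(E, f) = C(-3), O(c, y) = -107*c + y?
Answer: 6870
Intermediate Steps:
O(c, y) = y - 107*c
G(E, f) = 2
(O(-61, 107) + G(61, 17)) + Y(13) = ((107 - 107*(-61)) + 2) + 13*(5 + 13) = ((107 + 6527) + 2) + 13*18 = (6634 + 2) + 234 = 6636 + 234 = 6870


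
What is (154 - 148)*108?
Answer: 648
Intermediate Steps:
(154 - 148)*108 = 6*108 = 648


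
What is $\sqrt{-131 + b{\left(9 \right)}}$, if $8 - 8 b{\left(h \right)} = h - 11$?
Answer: $\frac{i \sqrt{519}}{2} \approx 11.391 i$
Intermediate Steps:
$b{\left(h \right)} = \frac{19}{8} - \frac{h}{8}$ ($b{\left(h \right)} = 1 - \frac{h - 11}{8} = 1 - \frac{-11 + h}{8} = 1 - \left(- \frac{11}{8} + \frac{h}{8}\right) = \frac{19}{8} - \frac{h}{8}$)
$\sqrt{-131 + b{\left(9 \right)}} = \sqrt{-131 + \left(\frac{19}{8} - \frac{9}{8}\right)} = \sqrt{-131 + \frac{5}{4}} = \sqrt{- \frac{519}{4}} = \frac{i \sqrt{519}}{2}$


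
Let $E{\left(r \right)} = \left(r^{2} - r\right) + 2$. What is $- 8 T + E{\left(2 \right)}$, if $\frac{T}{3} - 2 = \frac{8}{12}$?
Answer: $-60$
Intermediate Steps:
$E{\left(r \right)} = 2 + r^{2} - r$
$T = 8$ ($T = 6 + 3 \cdot \frac{8}{12} = 6 + 3 \cdot 8 \cdot \frac{1}{12} = 6 + 3 \cdot \frac{2}{3} = 6 + 2 = 8$)
$- 8 T + E{\left(2 \right)} = \left(-8\right) 8 + \left(2 + 2^{2} - 2\right) = -64 + \left(2 + 4 - 2\right) = -64 + 4 = -60$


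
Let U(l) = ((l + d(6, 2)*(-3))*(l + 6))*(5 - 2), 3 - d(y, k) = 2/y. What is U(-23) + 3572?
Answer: 5153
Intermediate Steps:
d(y, k) = 3 - 2/y
U(l) = 3*(-8 + l)*(6 + l) (U(l) = ((l + (3 - 2/6)*(-3))*(l + 6))*(5 - 2) = ((l + (3 - 2*⅙)*(-3))*(6 + l))*3 = ((l + (3 - ⅓)*(-3))*(6 + l))*3 = ((l + (8/3)*(-3))*(6 + l))*3 = ((l - 8)*(6 + l))*3 = ((-8 + l)*(6 + l))*3 = 3*(-8 + l)*(6 + l))
U(-23) + 3572 = (-144 - 6*(-23) + 3*(-23)²) + 3572 = (-144 + 138 + 3*529) + 3572 = (-144 + 138 + 1587) + 3572 = 1581 + 3572 = 5153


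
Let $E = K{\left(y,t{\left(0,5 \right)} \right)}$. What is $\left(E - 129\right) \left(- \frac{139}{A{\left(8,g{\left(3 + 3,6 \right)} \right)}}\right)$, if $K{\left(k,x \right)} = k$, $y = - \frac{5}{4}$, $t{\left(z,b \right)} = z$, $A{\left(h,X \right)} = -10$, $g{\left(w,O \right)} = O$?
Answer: $- \frac{72419}{40} \approx -1810.5$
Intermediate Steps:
$y = - \frac{5}{4}$ ($y = \left(-5\right) \frac{1}{4} = - \frac{5}{4} \approx -1.25$)
$E = - \frac{5}{4} \approx -1.25$
$\left(E - 129\right) \left(- \frac{139}{A{\left(8,g{\left(3 + 3,6 \right)} \right)}}\right) = \left(- \frac{5}{4} - 129\right) \left(- \frac{139}{-10}\right) = - \frac{521 \left(\left(-139\right) \left(- \frac{1}{10}\right)\right)}{4} = \left(- \frac{521}{4}\right) \frac{139}{10} = - \frac{72419}{40}$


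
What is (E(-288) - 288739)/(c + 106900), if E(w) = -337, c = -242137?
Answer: 289076/135237 ≈ 2.1376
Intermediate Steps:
(E(-288) - 288739)/(c + 106900) = (-337 - 288739)/(-242137 + 106900) = -289076/(-135237) = -289076*(-1/135237) = 289076/135237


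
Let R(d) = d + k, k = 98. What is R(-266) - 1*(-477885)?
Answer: 477717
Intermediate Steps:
R(d) = 98 + d (R(d) = d + 98 = 98 + d)
R(-266) - 1*(-477885) = (98 - 266) - 1*(-477885) = -168 + 477885 = 477717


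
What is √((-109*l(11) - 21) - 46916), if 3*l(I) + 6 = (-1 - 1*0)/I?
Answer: 13*I*√301026/33 ≈ 216.14*I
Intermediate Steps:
l(I) = -2 - 1/(3*I) (l(I) = -2 + ((-1 - 1*0)/I)/3 = -2 + ((-1 + 0)/I)/3 = -2 + (-1/I)/3 = -2 - 1/(3*I))
√((-109*l(11) - 21) - 46916) = √((-109*(-2 - ⅓/11) - 21) - 46916) = √((-109*(-2 - ⅓*1/11) - 21) - 46916) = √((-109*(-2 - 1/33) - 21) - 46916) = √((-109*(-67/33) - 21) - 46916) = √((7303/33 - 21) - 46916) = √(6610/33 - 46916) = √(-1541618/33) = 13*I*√301026/33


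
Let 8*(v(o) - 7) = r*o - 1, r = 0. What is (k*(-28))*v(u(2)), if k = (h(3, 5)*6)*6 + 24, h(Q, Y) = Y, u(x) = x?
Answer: -39270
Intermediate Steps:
v(o) = 55/8 (v(o) = 7 + (0*o - 1)/8 = 7 + (0 - 1)/8 = 7 + (⅛)*(-1) = 7 - ⅛ = 55/8)
k = 204 (k = (5*6)*6 + 24 = 30*6 + 24 = 180 + 24 = 204)
(k*(-28))*v(u(2)) = (204*(-28))*(55/8) = -5712*55/8 = -39270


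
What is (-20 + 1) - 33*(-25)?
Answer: 806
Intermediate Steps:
(-20 + 1) - 33*(-25) = -19 + 825 = 806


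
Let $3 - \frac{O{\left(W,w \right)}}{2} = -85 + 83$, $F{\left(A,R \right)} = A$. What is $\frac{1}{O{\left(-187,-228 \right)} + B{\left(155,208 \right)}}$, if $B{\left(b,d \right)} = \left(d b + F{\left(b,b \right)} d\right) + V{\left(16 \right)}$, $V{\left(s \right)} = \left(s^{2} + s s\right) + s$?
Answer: $\frac{1}{65018} \approx 1.538 \cdot 10^{-5}$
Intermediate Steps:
$V{\left(s \right)} = s + 2 s^{2}$ ($V{\left(s \right)} = \left(s^{2} + s^{2}\right) + s = 2 s^{2} + s = s + 2 s^{2}$)
$O{\left(W,w \right)} = 10$ ($O{\left(W,w \right)} = 6 - 2 \left(-85 + 83\right) = 6 - -4 = 6 + 4 = 10$)
$B{\left(b,d \right)} = 528 + 2 b d$ ($B{\left(b,d \right)} = \left(d b + b d\right) + 16 \left(1 + 2 \cdot 16\right) = \left(b d + b d\right) + 16 \left(1 + 32\right) = 2 b d + 16 \cdot 33 = 2 b d + 528 = 528 + 2 b d$)
$\frac{1}{O{\left(-187,-228 \right)} + B{\left(155,208 \right)}} = \frac{1}{10 + \left(528 + 2 \cdot 155 \cdot 208\right)} = \frac{1}{10 + \left(528 + 64480\right)} = \frac{1}{10 + 65008} = \frac{1}{65018}$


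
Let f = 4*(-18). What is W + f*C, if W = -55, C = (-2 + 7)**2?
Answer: -1855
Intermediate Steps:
f = -72
C = 25 (C = 5**2 = 25)
W + f*C = -55 - 72*25 = -55 - 1800 = -1855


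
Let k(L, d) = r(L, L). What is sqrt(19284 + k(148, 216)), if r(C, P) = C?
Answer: 2*sqrt(4858) ≈ 139.40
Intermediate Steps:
k(L, d) = L
sqrt(19284 + k(148, 216)) = sqrt(19284 + 148) = sqrt(19432) = 2*sqrt(4858)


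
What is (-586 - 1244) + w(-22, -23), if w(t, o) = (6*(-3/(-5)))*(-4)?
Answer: -9222/5 ≈ -1844.4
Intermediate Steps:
w(t, o) = -72/5 (w(t, o) = (6*(-3*(-⅕)))*(-4) = (6*(⅗))*(-4) = (18/5)*(-4) = -72/5)
(-586 - 1244) + w(-22, -23) = (-586 - 1244) - 72/5 = -1830 - 72/5 = -9222/5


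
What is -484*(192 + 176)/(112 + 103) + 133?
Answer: -149517/215 ≈ -695.43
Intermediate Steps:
-484*(192 + 176)/(112 + 103) + 133 = -178112/215 + 133 = -149517/215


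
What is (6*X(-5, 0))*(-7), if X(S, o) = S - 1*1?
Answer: 252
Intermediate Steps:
X(S, o) = -1 + S (X(S, o) = S - 1 = -1 + S)
(6*X(-5, 0))*(-7) = (6*(-1 - 5))*(-7) = (6*(-6))*(-7) = -36*(-7) = 252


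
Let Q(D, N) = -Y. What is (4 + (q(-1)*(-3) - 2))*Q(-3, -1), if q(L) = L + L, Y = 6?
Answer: -48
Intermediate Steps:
Q(D, N) = -6 (Q(D, N) = -1*6 = -6)
q(L) = 2*L
(4 + (q(-1)*(-3) - 2))*Q(-3, -1) = (4 + ((2*(-1))*(-3) - 2))*(-6) = (4 + (-2*(-3) - 2))*(-6) = (4 + (6 - 2))*(-6) = (4 + 4)*(-6) = 8*(-6) = -48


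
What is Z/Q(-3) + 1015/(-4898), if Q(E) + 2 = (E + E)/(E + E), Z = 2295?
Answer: -11241925/4898 ≈ -2295.2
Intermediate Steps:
Q(E) = -1 (Q(E) = -2 + (E + E)/(E + E) = -2 + (2*E)/((2*E)) = -2 + (2*E)*(1/(2*E)) = -2 + 1 = -1)
Z/Q(-3) + 1015/(-4898) = 2295/(-1) + 1015/(-4898) = 2295*(-1) + 1015*(-1/4898) = -2295 - 1015/4898 = -11241925/4898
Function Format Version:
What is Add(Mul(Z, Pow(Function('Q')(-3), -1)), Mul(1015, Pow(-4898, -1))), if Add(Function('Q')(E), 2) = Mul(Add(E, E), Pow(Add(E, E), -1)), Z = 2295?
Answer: Rational(-11241925, 4898) ≈ -2295.2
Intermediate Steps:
Function('Q')(E) = -1 (Function('Q')(E) = Add(-2, Mul(Add(E, E), Pow(Add(E, E), -1))) = Add(-2, Mul(Mul(2, E), Pow(Mul(2, E), -1))) = Add(-2, Mul(Mul(2, E), Mul(Rational(1, 2), Pow(E, -1)))) = Add(-2, 1) = -1)
Add(Mul(Z, Pow(Function('Q')(-3), -1)), Mul(1015, Pow(-4898, -1))) = Add(Mul(2295, Pow(-1, -1)), Mul(1015, Pow(-4898, -1))) = Add(Mul(2295, -1), Mul(1015, Rational(-1, 4898))) = Add(-2295, Rational(-1015, 4898)) = Rational(-11241925, 4898)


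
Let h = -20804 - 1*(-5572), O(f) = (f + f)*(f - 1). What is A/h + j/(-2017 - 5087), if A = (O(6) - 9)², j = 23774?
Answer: -349819/99456 ≈ -3.5173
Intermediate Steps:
O(f) = 2*f*(-1 + f) (O(f) = (2*f)*(-1 + f) = 2*f*(-1 + f))
A = 2601 (A = (2*6*(-1 + 6) - 9)² = (2*6*5 - 9)² = (60 - 9)² = 51² = 2601)
h = -15232 (h = -20804 + 5572 = -15232)
A/h + j/(-2017 - 5087) = 2601/(-15232) + 23774/(-2017 - 5087) = 2601*(-1/15232) + 23774/(-7104) = -153/896 + 23774*(-1/7104) = -153/896 - 11887/3552 = -349819/99456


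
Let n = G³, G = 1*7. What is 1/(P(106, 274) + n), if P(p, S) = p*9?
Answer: 1/1297 ≈ 0.00077101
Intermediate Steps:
G = 7
P(p, S) = 9*p
n = 343 (n = 7³ = 343)
1/(P(106, 274) + n) = 1/(9*106 + 343) = 1/(954 + 343) = 1/1297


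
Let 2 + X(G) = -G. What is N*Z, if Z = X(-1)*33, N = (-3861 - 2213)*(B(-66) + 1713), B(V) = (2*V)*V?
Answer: 2089607850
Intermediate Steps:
B(V) = 2*V²
X(G) = -2 - G
N = -63321450 (N = (-3861 - 2213)*(2*(-66)² + 1713) = -6074*(2*4356 + 1713) = -6074*(8712 + 1713) = -6074*10425 = -63321450)
Z = -33 (Z = (-2 - 1*(-1))*33 = (-2 + 1)*33 = -1*33 = -33)
N*Z = -63321450*(-33) = 2089607850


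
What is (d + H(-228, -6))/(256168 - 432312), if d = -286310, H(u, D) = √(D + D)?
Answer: 143155/88072 - I*√3/88072 ≈ 1.6254 - 1.9666e-5*I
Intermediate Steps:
H(u, D) = √2*√D (H(u, D) = √(2*D) = √2*√D)
(d + H(-228, -6))/(256168 - 432312) = (-286310 + √2*√(-6))/(256168 - 432312) = (-286310 + √2*(I*√6))/(-176144) = (-286310 + 2*I*√3)*(-1/176144) = 143155/88072 - I*√3/88072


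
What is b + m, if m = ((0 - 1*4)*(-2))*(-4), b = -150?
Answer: -182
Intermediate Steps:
m = -32 (m = ((0 - 4)*(-2))*(-4) = -4*(-2)*(-4) = 8*(-4) = -32)
b + m = -150 - 32 = -182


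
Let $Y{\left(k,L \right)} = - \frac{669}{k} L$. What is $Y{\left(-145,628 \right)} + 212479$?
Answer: $\frac{31229587}{145} \approx 2.1538 \cdot 10^{5}$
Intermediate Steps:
$Y{\left(k,L \right)} = - \frac{669 L}{k}$
$Y{\left(-145,628 \right)} + 212479 = \left(-669\right) 628 \frac{1}{-145} + 212479 = \left(-669\right) 628 \left(- \frac{1}{145}\right) + 212479 = \frac{420132}{145} + 212479 = \frac{31229587}{145}$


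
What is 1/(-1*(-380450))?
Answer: 1/380450 ≈ 2.6285e-6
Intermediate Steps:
1/(-1*(-380450)) = 1/380450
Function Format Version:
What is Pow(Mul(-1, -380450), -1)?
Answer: Rational(1, 380450) ≈ 2.6285e-6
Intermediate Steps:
Pow(Mul(-1, -380450), -1) = Pow(380450, -1) = Rational(1, 380450)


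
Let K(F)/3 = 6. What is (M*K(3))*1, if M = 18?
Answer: 324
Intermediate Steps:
K(F) = 18 (K(F) = 3*6 = 18)
(M*K(3))*1 = (18*18)*1 = 324*1 = 324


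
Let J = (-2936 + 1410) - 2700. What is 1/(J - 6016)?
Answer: -1/10242 ≈ -9.7637e-5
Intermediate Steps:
J = -4226 (J = -1526 - 2700 = -4226)
1/(J - 6016) = 1/(-4226 - 6016) = 1/(-10242) = -1/10242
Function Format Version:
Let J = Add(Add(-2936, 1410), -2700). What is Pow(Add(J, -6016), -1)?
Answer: Rational(-1, 10242) ≈ -9.7637e-5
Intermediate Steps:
J = -4226 (J = Add(-1526, -2700) = -4226)
Pow(Add(J, -6016), -1) = Pow(Add(-4226, -6016), -1) = Pow(-10242, -1) = Rational(-1, 10242)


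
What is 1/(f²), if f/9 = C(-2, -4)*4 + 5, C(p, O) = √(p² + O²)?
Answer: 23/469935 - 16*√5/1409805 ≈ 2.3566e-5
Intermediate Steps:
C(p, O) = √(O² + p²)
f = 45 + 72*√5 (f = 9*(√((-4)² + (-2)²)*4 + 5) = 9*(√(16 + 4)*4 + 5) = 9*(√20*4 + 5) = 9*((2*√5)*4 + 5) = 9*(8*√5 + 5) = 9*(5 + 8*√5) = 45 + 72*√5 ≈ 206.00)
1/(f²) = 1/((45 + 72*√5)²) = (45 + 72*√5)⁻²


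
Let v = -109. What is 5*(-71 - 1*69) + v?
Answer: -809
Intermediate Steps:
5*(-71 - 1*69) + v = 5*(-71 - 1*69) - 109 = 5*(-71 - 69) - 109 = 5*(-140) - 109 = -700 - 109 = -809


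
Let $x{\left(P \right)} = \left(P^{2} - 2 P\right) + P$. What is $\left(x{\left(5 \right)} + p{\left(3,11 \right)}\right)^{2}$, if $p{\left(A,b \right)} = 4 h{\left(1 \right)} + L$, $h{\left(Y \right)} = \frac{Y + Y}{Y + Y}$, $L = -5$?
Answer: $361$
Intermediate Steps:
$h{\left(Y \right)} = 1$ ($h{\left(Y \right)} = \frac{2 Y}{2 Y} = 2 Y \frac{1}{2 Y} = 1$)
$p{\left(A,b \right)} = -1$ ($p{\left(A,b \right)} = 4 \cdot 1 - 5 = 4 - 5 = -1$)
$x{\left(P \right)} = P^{2} - P$
$\left(x{\left(5 \right)} + p{\left(3,11 \right)}\right)^{2} = \left(5 \left(-1 + 5\right) - 1\right)^{2} = \left(5 \cdot 4 - 1\right)^{2} = \left(20 - 1\right)^{2} = 19^{2} = 361$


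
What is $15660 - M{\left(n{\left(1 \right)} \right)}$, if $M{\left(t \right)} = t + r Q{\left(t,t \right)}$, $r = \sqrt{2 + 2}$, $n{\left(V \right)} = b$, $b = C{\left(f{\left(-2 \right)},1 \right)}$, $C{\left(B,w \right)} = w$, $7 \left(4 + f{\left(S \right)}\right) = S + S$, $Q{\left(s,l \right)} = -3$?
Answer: $15665$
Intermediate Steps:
$f{\left(S \right)} = -4 + \frac{2 S}{7}$ ($f{\left(S \right)} = -4 + \frac{S + S}{7} = -4 + \frac{2 S}{7}$)
$b = 1$
$n{\left(V \right)} = 1$
$r = 2$ ($r = \sqrt{4} = 2$)
$M{\left(t \right)} = -6 + t$ ($M{\left(t \right)} = t + 2 \left(-3\right) = t - 6 = -6 + t$)
$15660 - M{\left(n{\left(1 \right)} \right)} = 15660 - \left(-6 + 1\right) = 15660 - -5 = 15660 + 5 = 15665$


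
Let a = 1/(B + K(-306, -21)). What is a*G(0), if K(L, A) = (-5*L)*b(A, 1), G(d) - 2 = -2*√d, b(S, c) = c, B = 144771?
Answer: 2/146301 ≈ 1.3670e-5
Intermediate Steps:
G(d) = 2 - 2*√d
K(L, A) = -5*L (K(L, A) = -5*L*1 = -5*L)
a = 1/146301 (a = 1/(144771 - 5*(-306)) = 1/(144771 + 1530) = 1/146301 ≈ 6.8352e-6)
a*G(0) = (2 - 2*√0)/146301 = (2 - 2*0)/146301 = (2 + 0)/146301 = (1/146301)*2 = 2/146301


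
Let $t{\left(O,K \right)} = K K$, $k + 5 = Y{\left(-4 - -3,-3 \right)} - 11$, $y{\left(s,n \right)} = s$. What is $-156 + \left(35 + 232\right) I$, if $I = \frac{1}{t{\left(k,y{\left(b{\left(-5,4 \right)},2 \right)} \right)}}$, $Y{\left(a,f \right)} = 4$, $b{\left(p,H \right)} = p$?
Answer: $- \frac{3633}{25} \approx -145.32$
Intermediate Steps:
$k = -12$ ($k = -5 + \left(4 - 11\right) = -5 - 7 = -12$)
$t{\left(O,K \right)} = K^{2}$
$I = \frac{1}{25}$ ($I = \frac{1}{\left(-5\right)^{2}} = \frac{1}{25} \approx 0.04$)
$-156 + \left(35 + 232\right) I = -156 + \left(35 + 232\right) \frac{1}{25} = -156 + 267 \cdot \frac{1}{25} = -156 + \frac{267}{25} = - \frac{3633}{25}$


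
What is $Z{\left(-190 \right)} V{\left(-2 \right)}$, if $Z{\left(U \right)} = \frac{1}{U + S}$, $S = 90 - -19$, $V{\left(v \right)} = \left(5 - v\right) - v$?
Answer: $- \frac{1}{9} \approx -0.11111$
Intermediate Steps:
$V{\left(v \right)} = 5 - 2 v$
$S = 109$ ($S = 90 + 19 = 109$)
$Z{\left(U \right)} = \frac{1}{109 + U}$ ($Z{\left(U \right)} = \frac{1}{U + 109} = \frac{1}{109 + U}$)
$Z{\left(-190 \right)} V{\left(-2 \right)} = \frac{5 - -4}{109 - 190} = \frac{5 + 4}{-81} = \left(- \frac{1}{81}\right) 9 = - \frac{1}{9}$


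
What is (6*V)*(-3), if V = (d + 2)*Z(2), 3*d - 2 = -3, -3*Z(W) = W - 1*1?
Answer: 10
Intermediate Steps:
Z(W) = ⅓ - W/3 (Z(W) = -(W - 1*1)/3 = -(W - 1)/3 = -(-1 + W)/3 = ⅓ - W/3)
d = -⅓ (d = ⅔ + (⅓)*(-3) = ⅔ - 1 = -⅓ ≈ -0.33333)
V = -5/9 (V = (-⅓ + 2)*(⅓ - ⅓*2) = 5*(⅓ - ⅔)/3 = (5/3)*(-⅓) = -5/9 ≈ -0.55556)
(6*V)*(-3) = (6*(-5/9))*(-3) = -10/3*(-3) = 10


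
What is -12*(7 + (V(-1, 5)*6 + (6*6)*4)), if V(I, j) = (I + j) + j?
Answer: -2460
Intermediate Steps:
V(I, j) = I + 2*j
-12*(7 + (V(-1, 5)*6 + (6*6)*4)) = -12*(7 + ((-1 + 2*5)*6 + (6*6)*4)) = -12*(7 + ((-1 + 10)*6 + 36*4)) = -12*(7 + (9*6 + 144)) = -12*(7 + (54 + 144)) = -12*(7 + 198) = -12*205 = -2460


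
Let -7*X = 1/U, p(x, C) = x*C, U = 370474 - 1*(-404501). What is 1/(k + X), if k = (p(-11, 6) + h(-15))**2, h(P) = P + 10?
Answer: 5424825/27346542824 ≈ 0.00019837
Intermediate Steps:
U = 774975 (U = 370474 + 404501 = 774975)
h(P) = 10 + P
p(x, C) = C*x
k = 5041 (k = (6*(-11) + (10 - 15))**2 = (-66 - 5)**2 = (-71)**2 = 5041)
X = -1/5424825 (X = -1/7/774975 = -1/7*1/774975 = -1/5424825 ≈ -1.8434e-7)
1/(k + X) = 1/(5041 - 1/5424825) = 1/(27346542824/5424825) = 5424825/27346542824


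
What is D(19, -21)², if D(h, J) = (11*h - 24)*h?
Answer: 12355225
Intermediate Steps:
D(h, J) = h*(-24 + 11*h) (D(h, J) = (-24 + 11*h)*h = h*(-24 + 11*h))
D(19, -21)² = (19*(-24 + 11*19))² = (19*(-24 + 209))² = (19*185)² = 3515² = 12355225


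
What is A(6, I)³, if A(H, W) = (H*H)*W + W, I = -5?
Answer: -6331625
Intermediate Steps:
A(H, W) = W + W*H² (A(H, W) = H²*W + W = W*H² + W = W + W*H²)
A(6, I)³ = (-5*(1 + 6²))³ = (-5*(1 + 36))³ = (-5*37)³ = (-185)³ = -6331625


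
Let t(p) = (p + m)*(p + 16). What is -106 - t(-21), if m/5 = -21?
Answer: -736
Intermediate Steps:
m = -105 (m = 5*(-21) = -105)
t(p) = (-105 + p)*(16 + p) (t(p) = (p - 105)*(p + 16) = (-105 + p)*(16 + p))
-106 - t(-21) = -106 - (-1680 + (-21)² - 89*(-21)) = -106 - (-1680 + 441 + 1869) = -106 - 1*630 = -106 - 630 = -736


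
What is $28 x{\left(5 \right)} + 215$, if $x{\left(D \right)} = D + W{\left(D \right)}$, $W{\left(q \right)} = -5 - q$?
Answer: $75$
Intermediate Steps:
$x{\left(D \right)} = -5$ ($x{\left(D \right)} = D - \left(5 + D\right) = -5$)
$28 x{\left(5 \right)} + 215 = 28 \left(-5\right) + 215 = -140 + 215 = 75$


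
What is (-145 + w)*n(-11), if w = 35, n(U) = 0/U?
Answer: 0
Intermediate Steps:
n(U) = 0
(-145 + w)*n(-11) = (-145 + 35)*0 = -110*0 = 0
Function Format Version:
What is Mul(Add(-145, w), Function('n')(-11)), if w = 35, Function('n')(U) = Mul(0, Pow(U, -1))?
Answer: 0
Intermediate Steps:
Function('n')(U) = 0
Mul(Add(-145, w), Function('n')(-11)) = Mul(Add(-145, 35), 0) = Mul(-110, 0) = 0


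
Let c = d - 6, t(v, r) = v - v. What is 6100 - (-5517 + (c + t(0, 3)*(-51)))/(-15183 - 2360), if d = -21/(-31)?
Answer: 3317210108/543833 ≈ 6099.7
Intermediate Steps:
t(v, r) = 0
d = 21/31 (d = -21*(-1/31) = 21/31 ≈ 0.67742)
c = -165/31 (c = 21/31 - 6 = -165/31 ≈ -5.3226)
6100 - (-5517 + (c + t(0, 3)*(-51)))/(-15183 - 2360) = 6100 - (-5517 + (-165/31 + 0*(-51)))/(-15183 - 2360) = 6100 - (-5517 + (-165/31 + 0))/(-17543) = 6100 - (-5517 - 165/31)*(-1)/17543 = 6100 - (-171192)*(-1)/(31*17543) = 6100 - 1*171192/543833 = 6100 - 171192/543833 = 3317210108/543833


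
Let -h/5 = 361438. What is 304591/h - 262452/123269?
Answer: -73121036837/31824357730 ≈ -2.2976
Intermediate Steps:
h = -1807190 (h = -5*361438 = -1807190)
304591/h - 262452/123269 = 304591/(-1807190) - 262452/123269 = 304591*(-1/1807190) - 262452*1/123269 = -43513/258170 - 262452/123269 = -73121036837/31824357730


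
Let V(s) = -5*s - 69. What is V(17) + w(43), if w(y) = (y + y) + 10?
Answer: -58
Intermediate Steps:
w(y) = 10 + 2*y (w(y) = 2*y + 10 = 10 + 2*y)
V(s) = -69 - 5*s
V(17) + w(43) = (-69 - 5*17) + (10 + 2*43) = (-69 - 85) + (10 + 86) = -154 + 96 = -58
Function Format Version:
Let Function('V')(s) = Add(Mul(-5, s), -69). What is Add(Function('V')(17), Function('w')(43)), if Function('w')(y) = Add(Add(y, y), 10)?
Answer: -58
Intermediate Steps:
Function('w')(y) = Add(10, Mul(2, y)) (Function('w')(y) = Add(Mul(2, y), 10) = Add(10, Mul(2, y)))
Function('V')(s) = Add(-69, Mul(-5, s))
Add(Function('V')(17), Function('w')(43)) = Add(Add(-69, Mul(-5, 17)), Add(10, Mul(2, 43))) = Add(Add(-69, -85), Add(10, 86)) = Add(-154, 96) = -58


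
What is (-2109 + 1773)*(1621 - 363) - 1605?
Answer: -424293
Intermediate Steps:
(-2109 + 1773)*(1621 - 363) - 1605 = -336*1258 - 1605 = -422688 - 1605 = -424293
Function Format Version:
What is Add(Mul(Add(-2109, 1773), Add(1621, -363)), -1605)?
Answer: -424293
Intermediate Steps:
Add(Mul(Add(-2109, 1773), Add(1621, -363)), -1605) = Add(Mul(-336, 1258), -1605) = Add(-422688, -1605) = -424293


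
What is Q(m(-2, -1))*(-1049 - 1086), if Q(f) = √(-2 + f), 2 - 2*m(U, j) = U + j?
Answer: -2135*√2/2 ≈ -1509.7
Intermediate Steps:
m(U, j) = 1 - U/2 - j/2 (m(U, j) = 1 - (U + j)/2 = 1 + (-U/2 - j/2) = 1 - U/2 - j/2)
Q(m(-2, -1))*(-1049 - 1086) = √(-2 + (1 - ½*(-2) - ½*(-1)))*(-1049 - 1086) = √(-2 + (1 + 1 + ½))*(-2135) = √(-2 + 5/2)*(-2135) = √(½)*(-2135) = (√2/2)*(-2135) = -2135*√2/2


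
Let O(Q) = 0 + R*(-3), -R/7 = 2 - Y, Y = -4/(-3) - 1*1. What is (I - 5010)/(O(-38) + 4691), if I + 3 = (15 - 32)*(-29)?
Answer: -2260/2363 ≈ -0.95641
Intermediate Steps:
Y = ⅓ (Y = -4*(-⅓) - 1 = 4/3 - 1 = ⅓ ≈ 0.33333)
R = -35/3 (R = -7*(2 - 1*⅓) = -7*(2 - ⅓) = -7*5/3 = -35/3 ≈ -11.667)
I = 490 (I = -3 + (15 - 32)*(-29) = -3 - 17*(-29) = -3 + 493 = 490)
O(Q) = 35 (O(Q) = 0 - 35/3*(-3) = 0 + 35 = 35)
(I - 5010)/(O(-38) + 4691) = (490 - 5010)/(35 + 4691) = -4520/4726 = -4520*1/4726 = -2260/2363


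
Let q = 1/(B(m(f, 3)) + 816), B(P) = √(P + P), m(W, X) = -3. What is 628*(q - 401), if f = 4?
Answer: 628*(-401*√6 + 327215*I)/(√6 - 816*I) ≈ -2.5183e+5 - 0.0023103*I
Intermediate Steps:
B(P) = √2*√P (B(P) = √(2*P) = √2*√P)
q = 1/(816 + I*√6) (q = 1/(√2*√(-3) + 816) = 1/(√2*(I*√3) + 816) = 1/(I*√6 + 816) = 1/(816 + I*√6) ≈ 0.0012255 - 3.679e-6*I)
628*(q - 401) = 628*((136/110977 - I*√6/665862) - 401) = 628*(-44501641/110977 - I*√6/665862) = -27947030548/110977 - 314*I*√6/332931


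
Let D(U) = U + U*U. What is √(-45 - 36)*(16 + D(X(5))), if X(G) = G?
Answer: 414*I ≈ 414.0*I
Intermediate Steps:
D(U) = U + U²
√(-45 - 36)*(16 + D(X(5))) = √(-45 - 36)*(16 + 5*(1 + 5)) = √(-81)*(16 + 5*6) = (9*I)*(16 + 30) = (9*I)*46 = 414*I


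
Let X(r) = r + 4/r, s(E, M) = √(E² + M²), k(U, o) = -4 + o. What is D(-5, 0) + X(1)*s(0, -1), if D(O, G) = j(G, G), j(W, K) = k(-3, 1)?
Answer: 2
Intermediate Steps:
j(W, K) = -3 (j(W, K) = -4 + 1 = -3)
D(O, G) = -3
D(-5, 0) + X(1)*s(0, -1) = -3 + (1 + 4/1)*√(0² + (-1)²) = -3 + (1 + 4*1)*√(0 + 1) = -3 + (1 + 4)*√1 = -3 + 5*1 = -3 + 5 = 2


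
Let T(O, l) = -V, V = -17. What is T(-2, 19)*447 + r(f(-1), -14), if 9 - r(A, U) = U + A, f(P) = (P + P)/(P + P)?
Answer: 7621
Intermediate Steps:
T(O, l) = 17 (T(O, l) = -1*(-17) = 17)
f(P) = 1 (f(P) = (2*P)/((2*P)) = (2*P)*(1/(2*P)) = 1)
r(A, U) = 9 - A - U (r(A, U) = 9 - (U + A) = 9 - (A + U) = 9 + (-A - U) = 9 - A - U)
T(-2, 19)*447 + r(f(-1), -14) = 17*447 + (9 - 1*1 - 1*(-14)) = 7599 + (9 - 1 + 14) = 7599 + 22 = 7621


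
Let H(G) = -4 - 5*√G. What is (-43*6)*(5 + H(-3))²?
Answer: 19092 + 2580*I*√3 ≈ 19092.0 + 4468.7*I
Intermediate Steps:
(-43*6)*(5 + H(-3))² = (-43*6)*(5 + (-4 - 5*I*√3))² = -258*(5 + (-4 - 5*I*√3))² = -258*(1 - 5*I*√3)²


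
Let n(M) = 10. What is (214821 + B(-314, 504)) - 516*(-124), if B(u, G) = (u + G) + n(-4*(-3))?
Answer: 279005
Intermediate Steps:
B(u, G) = 10 + G + u (B(u, G) = (u + G) + 10 = (G + u) + 10 = 10 + G + u)
(214821 + B(-314, 504)) - 516*(-124) = (214821 + (10 + 504 - 314)) - 516*(-124) = (214821 + 200) + 63984 = 215021 + 63984 = 279005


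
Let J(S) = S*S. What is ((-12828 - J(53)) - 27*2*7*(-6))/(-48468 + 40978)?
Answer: 13369/7490 ≈ 1.7849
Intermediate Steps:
J(S) = S²
((-12828 - J(53)) - 27*2*7*(-6))/(-48468 + 40978) = ((-12828 - 1*53²) - 27*2*7*(-6))/(-48468 + 40978) = ((-12828 - 1*2809) - 378*(-6))/(-7490) = ((-12828 - 2809) - 27*(-84))*(-1/7490) = (-15637 + 2268)*(-1/7490) = -13369*(-1/7490) = 13369/7490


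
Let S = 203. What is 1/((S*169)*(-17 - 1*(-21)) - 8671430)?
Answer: -1/8534202 ≈ -1.1718e-7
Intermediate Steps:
1/((S*169)*(-17 - 1*(-21)) - 8671430) = 1/((203*169)*(-17 - 1*(-21)) - 8671430) = 1/(34307*(-17 + 21) - 8671430) = 1/(34307*4 - 8671430) = 1/(137228 - 8671430) = 1/(-8534202) = -1/8534202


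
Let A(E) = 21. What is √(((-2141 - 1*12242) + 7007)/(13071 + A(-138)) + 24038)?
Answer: √257501736690/3273 ≈ 155.04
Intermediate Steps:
√(((-2141 - 1*12242) + 7007)/(13071 + A(-138)) + 24038) = √(((-2141 - 1*12242) + 7007)/(13071 + 21) + 24038) = √(((-2141 - 12242) + 7007)/13092 + 24038) = √((-14383 + 7007)*(1/13092) + 24038) = √(-7376*1/13092 + 24038) = √(-1844/3273 + 24038) = √(78674530/3273) = √257501736690/3273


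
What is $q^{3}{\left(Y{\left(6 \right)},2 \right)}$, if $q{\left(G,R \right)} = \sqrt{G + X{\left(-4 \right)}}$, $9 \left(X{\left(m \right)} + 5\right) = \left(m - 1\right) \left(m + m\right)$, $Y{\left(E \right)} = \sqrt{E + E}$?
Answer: $\frac{\left(-5 + 18 \sqrt{3}\right)^{\frac{3}{2}}}{27} \approx 4.9604$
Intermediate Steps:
$Y{\left(E \right)} = \sqrt{2} \sqrt{E}$ ($Y{\left(E \right)} = \sqrt{2 E} = \sqrt{2} \sqrt{E}$)
$X{\left(m \right)} = -5 + \frac{2 m \left(-1 + m\right)}{9}$ ($X{\left(m \right)} = -5 + \frac{\left(m - 1\right) \left(m + m\right)}{9} = -5 + \frac{\left(-1 + m\right) 2 m}{9} = -5 + \frac{2 m \left(-1 + m\right)}{9}$)
$q{\left(G,R \right)} = \sqrt{- \frac{5}{9} + G}$ ($q{\left(G,R \right)} = \sqrt{G - \left(\frac{37}{9} - \frac{32}{9}\right)} = \sqrt{G + \left(-5 + \frac{8}{9} + \frac{2}{9} \cdot 16\right)} = \sqrt{G + \left(-5 + \frac{8}{9} + \frac{32}{9}\right)} = \sqrt{G - \frac{5}{9}} = \sqrt{- \frac{5}{9} + G}$)
$q^{3}{\left(Y{\left(6 \right)},2 \right)} = \left(\frac{\sqrt{-5 + 9 \sqrt{2} \sqrt{6}}}{3}\right)^{3} = \left(\frac{\sqrt{-5 + 9 \cdot 2 \sqrt{3}}}{3}\right)^{3} = \left(\frac{\sqrt{-5 + 18 \sqrt{3}}}{3}\right)^{3} = \frac{\left(-5 + 18 \sqrt{3}\right)^{\frac{3}{2}}}{27}$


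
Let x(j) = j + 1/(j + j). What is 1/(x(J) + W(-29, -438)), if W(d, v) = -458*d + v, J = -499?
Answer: 998/12320309 ≈ 8.1004e-5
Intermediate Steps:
W(d, v) = v - 458*d
x(j) = j + 1/(2*j)
1/(x(J) + W(-29, -438)) = 1/((-499 + (½)/(-499)) + (-438 - 458*(-29))) = 1/((-499 + (½)*(-1/499)) + (-438 + 13282)) = 1/((-499 - 1/998) + 12844) = 1/(-498003/998 + 12844) = 1/(12320309/998) = 998/12320309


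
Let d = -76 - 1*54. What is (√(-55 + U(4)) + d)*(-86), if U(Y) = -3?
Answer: 11180 - 86*I*√58 ≈ 11180.0 - 654.96*I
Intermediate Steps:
d = -130 (d = -76 - 54 = -130)
(√(-55 + U(4)) + d)*(-86) = (√(-55 - 3) - 130)*(-86) = (√(-58) - 130)*(-86) = (I*√58 - 130)*(-86) = (-130 + I*√58)*(-86) = 11180 - 86*I*√58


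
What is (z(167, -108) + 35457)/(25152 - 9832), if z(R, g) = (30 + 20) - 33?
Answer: 17737/7660 ≈ 2.3155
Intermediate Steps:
z(R, g) = 17 (z(R, g) = 50 - 33 = 17)
(z(167, -108) + 35457)/(25152 - 9832) = (17 + 35457)/(25152 - 9832) = 35474/15320 = 35474*(1/15320) = 17737/7660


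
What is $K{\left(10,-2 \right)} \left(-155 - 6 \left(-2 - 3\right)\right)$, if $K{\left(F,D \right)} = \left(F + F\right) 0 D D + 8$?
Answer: $-1000$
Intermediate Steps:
$K{\left(F,D \right)} = 8$ ($K{\left(F,D \right)} = 2 F 0 D + 8 = 0 D + 8 = 0 + 8 = 8$)
$K{\left(10,-2 \right)} \left(-155 - 6 \left(-2 - 3\right)\right) = 8 \left(-155 - 6 \left(-2 - 3\right)\right) = 8 \left(-155 - -30\right) = 8 \left(-155 + 30\right) = 8 \left(-125\right) = -1000$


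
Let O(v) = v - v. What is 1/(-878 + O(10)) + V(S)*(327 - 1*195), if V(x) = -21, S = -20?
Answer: -2433817/878 ≈ -2772.0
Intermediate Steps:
O(v) = 0
1/(-878 + O(10)) + V(S)*(327 - 1*195) = 1/(-878 + 0) - 21*(327 - 1*195) = 1/(-878) - 21*(327 - 195) = -1/878 - 21*132 = -1/878 - 2772 = -2433817/878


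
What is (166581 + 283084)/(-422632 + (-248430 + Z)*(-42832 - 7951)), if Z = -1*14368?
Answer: 449665/13345248202 ≈ 3.3695e-5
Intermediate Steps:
Z = -14368
(166581 + 283084)/(-422632 + (-248430 + Z)*(-42832 - 7951)) = (166581 + 283084)/(-422632 + (-248430 - 14368)*(-42832 - 7951)) = 449665/(-422632 - 262798*(-50783)) = 449665/(-422632 + 13345670834) = 449665/13345248202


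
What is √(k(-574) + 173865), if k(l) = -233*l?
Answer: √307607 ≈ 554.62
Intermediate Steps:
√(k(-574) + 173865) = √(-233*(-574) + 173865) = √(133742 + 173865) = √307607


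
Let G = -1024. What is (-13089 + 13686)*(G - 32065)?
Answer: -19754133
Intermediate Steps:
(-13089 + 13686)*(G - 32065) = (-13089 + 13686)*(-1024 - 32065) = 597*(-33089) = -19754133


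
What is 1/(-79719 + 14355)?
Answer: -1/65364 ≈ -1.5299e-5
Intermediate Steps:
1/(-79719 + 14355) = 1/(-65364) = -1/65364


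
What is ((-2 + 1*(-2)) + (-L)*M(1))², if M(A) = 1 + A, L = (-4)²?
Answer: 1296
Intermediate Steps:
L = 16
((-2 + 1*(-2)) + (-L)*M(1))² = ((-2 + 1*(-2)) + (-1*16)*(1 + 1))² = ((-2 - 2) - 16*2)² = (-4 - 32)² = (-36)² = 1296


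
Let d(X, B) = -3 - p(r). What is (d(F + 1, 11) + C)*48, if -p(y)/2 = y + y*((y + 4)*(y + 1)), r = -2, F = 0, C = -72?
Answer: -3408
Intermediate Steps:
p(y) = -2*y - 2*y*(1 + y)*(4 + y) (p(y) = -2*(y + y*((y + 4)*(y + 1))) = -2*(y + y*((4 + y)*(1 + y))) = -2*(y + y*((1 + y)*(4 + y))) = -2*(y + y*(1 + y)*(4 + y)) = -2*y - 2*y*(1 + y)*(4 + y))
d(X, B) = 1 (d(X, B) = -3 - (-2)*(-2)*(5 + (-2)**2 + 5*(-2)) = -3 - (-2)*(-2)*(5 + 4 - 10) = -3 - (-2)*(-2)*(-1) = -3 - 1*(-4) = -3 + 4 = 1)
(d(F + 1, 11) + C)*48 = (1 - 72)*48 = -71*48 = -3408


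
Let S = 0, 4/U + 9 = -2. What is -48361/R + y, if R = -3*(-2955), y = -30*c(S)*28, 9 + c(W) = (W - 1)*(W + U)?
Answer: 706895029/97515 ≈ 7249.1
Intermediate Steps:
U = -4/11 (U = 4/(-9 - 2) = 4/(-11) = 4*(-1/11) = -4/11 ≈ -0.36364)
c(W) = -9 + (-1 + W)*(-4/11 + W) (c(W) = -9 + (W - 1)*(W - 4/11) = -9 + (-1 + W)*(-4/11 + W))
y = 79800/11 (y = -30*(-95/11 + 0² - 15/11*0)*28 = -30*(-95/11 + 0 + 0)*28 = -30*(-95/11)*28 = (2850/11)*28 = 79800/11 ≈ 7254.5)
R = 8865
-48361/R + y = -48361/8865 + 79800/11 = 706895029/97515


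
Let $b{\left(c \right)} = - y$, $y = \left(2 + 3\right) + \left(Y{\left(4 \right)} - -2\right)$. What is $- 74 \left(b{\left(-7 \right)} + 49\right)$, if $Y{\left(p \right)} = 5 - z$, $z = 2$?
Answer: $-2886$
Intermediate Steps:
$Y{\left(p \right)} = 3$ ($Y{\left(p \right)} = 5 - 2 = 3$)
$y = 10$ ($y = \left(2 + 3\right) + \left(3 - -2\right) = 5 + \left(3 + 2\right) = 5 + 5 = 10$)
$b{\left(c \right)} = -10$ ($b{\left(c \right)} = \left(-1\right) 10 = -10$)
$- 74 \left(b{\left(-7 \right)} + 49\right) = - 74 \left(-10 + 49\right) = \left(-74\right) 39 = -2886$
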